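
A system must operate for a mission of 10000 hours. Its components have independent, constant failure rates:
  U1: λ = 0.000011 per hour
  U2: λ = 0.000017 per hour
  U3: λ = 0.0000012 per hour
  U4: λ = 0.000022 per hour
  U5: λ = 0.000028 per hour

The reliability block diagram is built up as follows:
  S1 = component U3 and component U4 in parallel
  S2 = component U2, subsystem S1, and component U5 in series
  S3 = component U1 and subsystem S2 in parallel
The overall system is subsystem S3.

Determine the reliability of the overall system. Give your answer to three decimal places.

R(U1) = exp(−0.000011 × 10000) = 0.89583
R(U2) = exp(−0.000017 × 10000) = 0.84366
R(U3) = exp(−0.0000012 × 10000) = 0.98807
R(U4) = exp(−0.000022 × 10000) = 0.80252
R(U5) = exp(−0.000028 × 10000) = 0.75578
Parallel (U3 and U4): 1 − (1 − 0.98807)(1 − 0.80252) = 0.99764
Series (U2, [0.99764], and U5): 0.84366 × 0.99764 × 0.75578 = 0.63612
Parallel (U1 and [0.63612]): 1 − (1 − 0.89583)(1 − 0.63612) = 0.962

0.962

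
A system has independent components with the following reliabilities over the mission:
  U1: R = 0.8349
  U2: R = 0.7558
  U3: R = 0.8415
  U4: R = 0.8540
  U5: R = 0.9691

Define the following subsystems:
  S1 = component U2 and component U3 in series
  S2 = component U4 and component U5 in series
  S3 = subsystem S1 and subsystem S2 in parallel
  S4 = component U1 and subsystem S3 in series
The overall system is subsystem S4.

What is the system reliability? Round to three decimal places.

Series (U2 and U3): 0.75580 × 0.84150 = 0.63601
Series (U4 and U5): 0.85400 × 0.96910 = 0.82761
Parallel ([0.63601] and [0.82761]): 1 − (1 − 0.63601)(1 − 0.82761) = 0.93725
Series (U1 and [0.93725]): 0.83490 × 0.93725 = 0.783

0.783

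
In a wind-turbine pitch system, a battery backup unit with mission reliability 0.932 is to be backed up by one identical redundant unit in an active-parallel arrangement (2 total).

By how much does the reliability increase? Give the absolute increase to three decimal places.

0.063

R_before = 0.932
R_after = 1 − (1 − 0.932)^2 = 0.995
ΔR = 0.995 − 0.932 = 0.063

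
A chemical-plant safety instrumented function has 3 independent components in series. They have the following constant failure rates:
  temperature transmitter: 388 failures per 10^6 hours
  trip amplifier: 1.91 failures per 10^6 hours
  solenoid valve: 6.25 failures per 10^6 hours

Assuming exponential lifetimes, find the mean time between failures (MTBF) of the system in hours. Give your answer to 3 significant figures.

2520

Series of exponential components: λ_sys = Σ λ_i
λ_sys = 0.000388 + 0.00000191 + 0.00000625 = 3.9616e-04 /h
MTBF = 1 / λ_sys = 2520 h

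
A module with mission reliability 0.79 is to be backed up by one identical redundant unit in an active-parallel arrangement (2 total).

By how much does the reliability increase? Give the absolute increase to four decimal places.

R_before = 0.79
R_after = 1 − (1 − 0.79)^2 = 0.9559
ΔR = 0.9559 − 0.79 = 0.1659

0.1659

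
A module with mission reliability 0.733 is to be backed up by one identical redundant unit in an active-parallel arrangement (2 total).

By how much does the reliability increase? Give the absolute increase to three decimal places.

0.196

R_before = 0.733
R_after = 1 − (1 − 0.733)^2 = 0.929
ΔR = 0.929 − 0.733 = 0.196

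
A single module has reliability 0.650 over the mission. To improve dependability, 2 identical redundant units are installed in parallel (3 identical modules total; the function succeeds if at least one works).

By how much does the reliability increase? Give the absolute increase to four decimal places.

0.3071

R_before = 0.650
R_after = 1 − (1 − 0.650)^3 = 0.9571
ΔR = 0.9571 − 0.650 = 0.3071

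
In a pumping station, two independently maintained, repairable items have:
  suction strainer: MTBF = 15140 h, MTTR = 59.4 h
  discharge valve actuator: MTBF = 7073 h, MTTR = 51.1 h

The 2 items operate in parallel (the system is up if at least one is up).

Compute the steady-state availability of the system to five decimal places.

0.99997

A(suction strainer) = MTBF/(MTBF+MTTR) = 15140/(15140+59.4) = 0.996092
A(discharge valve actuator) = MTBF/(MTBF+MTTR) = 7073/(7073+51.1) = 0.992827
Parallel availability: 1 − (1 − 0.996092)(1 − 0.992827) = 0.99997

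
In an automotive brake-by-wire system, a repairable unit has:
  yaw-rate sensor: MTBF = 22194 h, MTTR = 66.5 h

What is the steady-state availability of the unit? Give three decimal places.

A(yaw-rate sensor) = MTBF/(MTBF+MTTR) = 22194/(22194+66.5) = 0.997

0.997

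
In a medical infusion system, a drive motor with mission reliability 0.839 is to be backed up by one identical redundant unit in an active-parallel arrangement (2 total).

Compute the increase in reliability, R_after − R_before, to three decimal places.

0.135

R_before = 0.839
R_after = 1 − (1 − 0.839)^2 = 0.974
ΔR = 0.974 − 0.839 = 0.135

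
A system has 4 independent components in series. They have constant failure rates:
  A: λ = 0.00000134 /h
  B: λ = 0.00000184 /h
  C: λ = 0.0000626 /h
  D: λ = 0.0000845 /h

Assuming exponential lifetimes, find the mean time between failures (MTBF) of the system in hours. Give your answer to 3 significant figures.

6650

Series of exponential components: λ_sys = Σ λ_i
λ_sys = 0.00000134 + 0.00000184 + 0.0000626 + 0.0000845 = 1.5028e-04 /h
MTBF = 1 / λ_sys = 6650 h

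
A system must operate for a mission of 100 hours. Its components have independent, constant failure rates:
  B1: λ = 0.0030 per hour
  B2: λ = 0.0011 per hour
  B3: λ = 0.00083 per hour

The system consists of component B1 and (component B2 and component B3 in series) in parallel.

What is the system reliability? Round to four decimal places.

R(B1) = exp(−0.0030 × 100) = 0.740818
R(B2) = exp(−0.0011 × 100) = 0.895834
R(B3) = exp(−0.00083 × 100) = 0.920351
Series (B2 and B3): 0.895834 × 0.920351 = 0.824482
Parallel (B1 and [0.824482]): 1 − (1 − 0.740818)(1 − 0.824482) = 0.9545

0.9545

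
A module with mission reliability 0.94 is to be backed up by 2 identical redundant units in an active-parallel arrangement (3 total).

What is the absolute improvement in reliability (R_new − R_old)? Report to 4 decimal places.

0.0598

R_before = 0.94
R_after = 1 − (1 − 0.94)^3 = 0.9998
ΔR = 0.9998 − 0.94 = 0.0598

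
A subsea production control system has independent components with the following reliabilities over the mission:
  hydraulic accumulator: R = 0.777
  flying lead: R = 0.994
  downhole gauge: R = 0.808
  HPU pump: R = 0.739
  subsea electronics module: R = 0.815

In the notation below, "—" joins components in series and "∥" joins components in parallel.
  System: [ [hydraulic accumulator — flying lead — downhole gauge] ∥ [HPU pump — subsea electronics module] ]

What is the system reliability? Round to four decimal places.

Series (hydraulic accumulator, flying lead, and downhole gauge): 0.777000 × 0.994000 × 0.808000 = 0.624049
Series (HPU pump and subsea electronics module): 0.739000 × 0.815000 = 0.602285
Parallel ([0.624049] and [0.602285]): 1 − (1 − 0.624049)(1 − 0.602285) = 0.8505

0.8505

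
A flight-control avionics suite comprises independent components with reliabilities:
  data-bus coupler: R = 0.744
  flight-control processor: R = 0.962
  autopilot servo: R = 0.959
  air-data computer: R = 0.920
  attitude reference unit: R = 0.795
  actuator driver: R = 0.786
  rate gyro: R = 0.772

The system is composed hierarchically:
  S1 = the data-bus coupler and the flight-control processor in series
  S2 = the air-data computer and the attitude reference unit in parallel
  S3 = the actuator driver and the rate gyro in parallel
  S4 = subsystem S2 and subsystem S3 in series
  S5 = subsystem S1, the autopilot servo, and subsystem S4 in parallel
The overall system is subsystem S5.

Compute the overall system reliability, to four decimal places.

0.9992

Series (data-bus coupler and flight-control processor): 0.744000 × 0.962000 = 0.715728
Parallel (air-data computer and attitude reference unit): 1 − (1 − 0.920000)(1 − 0.795000) = 0.983600
Parallel (actuator driver and rate gyro): 1 − (1 − 0.786000)(1 − 0.772000) = 0.951208
Series ([0.983600] and [0.951208]): 0.983600 × 0.951208 = 0.935608
Parallel ([0.715728], autopilot servo, and [0.935608]): 1 − (1 − 0.715728)(1 − 0.959000)(1 − 0.935608) = 0.9992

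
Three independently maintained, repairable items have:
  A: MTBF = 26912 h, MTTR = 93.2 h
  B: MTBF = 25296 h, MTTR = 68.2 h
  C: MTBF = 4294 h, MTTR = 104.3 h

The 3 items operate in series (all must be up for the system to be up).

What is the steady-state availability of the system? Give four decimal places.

A(A) = MTBF/(MTBF+MTTR) = 26912/(26912+93.2) = 0.996549
A(B) = MTBF/(MTBF+MTTR) = 25296/(25296+68.2) = 0.997311
A(C) = MTBF/(MTBF+MTTR) = 4294/(4294+104.3) = 0.976286
Series availability: 0.996549 × 0.997311 × 0.976286 = 0.9703

0.9703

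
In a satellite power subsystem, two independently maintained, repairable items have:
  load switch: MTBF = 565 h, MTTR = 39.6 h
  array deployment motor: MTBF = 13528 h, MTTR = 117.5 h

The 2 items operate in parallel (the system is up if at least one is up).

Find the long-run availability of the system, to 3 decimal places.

A(load switch) = MTBF/(MTBF+MTTR) = 565/(565+39.6) = 0.934502
A(array deployment motor) = MTBF/(MTBF+MTTR) = 13528/(13528+117.5) = 0.991389
Parallel availability: 1 − (1 − 0.934502)(1 − 0.991389) = 0.999

0.999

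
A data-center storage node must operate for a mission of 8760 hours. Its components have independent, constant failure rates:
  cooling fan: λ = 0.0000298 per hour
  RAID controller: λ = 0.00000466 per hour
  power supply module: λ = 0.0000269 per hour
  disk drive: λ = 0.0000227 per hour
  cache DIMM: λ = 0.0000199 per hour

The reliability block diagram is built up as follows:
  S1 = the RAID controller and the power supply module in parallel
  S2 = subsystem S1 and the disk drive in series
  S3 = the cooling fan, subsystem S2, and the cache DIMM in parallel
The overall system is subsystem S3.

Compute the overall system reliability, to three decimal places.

R(cooling fan) = exp(−0.0000298 × 8760) = 0.77024
R(RAID controller) = exp(−0.00000466 × 8760) = 0.96000
R(power supply module) = exp(−0.0000269 × 8760) = 0.79006
R(disk drive) = exp(−0.0000227 × 8760) = 0.81967
R(cache DIMM) = exp(−0.0000199 × 8760) = 0.84002
Parallel (RAID controller and power supply module): 1 − (1 − 0.96000)(1 − 0.79006) = 0.99160
Series ([0.99160] and disk drive): 0.99160 × 0.81967 = 0.81278
Parallel (cooling fan, [0.81278], and cache DIMM): 1 − (1 − 0.77024)(1 − 0.81278)(1 − 0.84002) = 0.993

0.993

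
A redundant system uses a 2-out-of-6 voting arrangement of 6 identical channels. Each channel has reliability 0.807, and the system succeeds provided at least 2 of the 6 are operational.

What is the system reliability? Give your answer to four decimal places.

0.9987

R = Σ_{i=2}^{6} C(6,i) p^i (1−p)^{6−i} with p = 0.807
C(6,2)·0.807^2·0.193^4 = 0.013554
C(6,3)·0.807^3·0.193^3 = 0.075565
C(6,4)·0.807^4·0.193^2 = 0.236974
C(6,5)·0.807^5·0.193^1 = 0.396348
C(6,6)·0.807^6·0.193^0 = 0.276211
Sum = 0.9987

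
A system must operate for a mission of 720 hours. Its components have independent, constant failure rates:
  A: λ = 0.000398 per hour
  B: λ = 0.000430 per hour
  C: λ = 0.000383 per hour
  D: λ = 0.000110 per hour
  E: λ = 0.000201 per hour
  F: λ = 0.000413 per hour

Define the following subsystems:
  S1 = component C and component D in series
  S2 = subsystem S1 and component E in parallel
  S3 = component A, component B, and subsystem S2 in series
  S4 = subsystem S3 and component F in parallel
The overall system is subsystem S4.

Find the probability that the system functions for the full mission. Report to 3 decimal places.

R(A) = exp(−0.000398 × 720) = 0.75084
R(B) = exp(−0.000430 × 720) = 0.73374
R(C) = exp(−0.000383 × 720) = 0.75900
R(D) = exp(−0.000110 × 720) = 0.92386
R(E) = exp(−0.000201 × 720) = 0.86526
R(F) = exp(−0.000413 × 720) = 0.74278
Series (C and D): 0.75900 × 0.92386 = 0.70121
Parallel ([0.70121] and E): 1 − (1 − 0.70121)(1 − 0.86526) = 0.95974
Series (A, B, and [0.95974]): 0.75084 × 0.73374 × 0.95974 = 0.52874
Parallel ([0.52874] and F): 1 − (1 − 0.52874)(1 − 0.74278) = 0.879

0.879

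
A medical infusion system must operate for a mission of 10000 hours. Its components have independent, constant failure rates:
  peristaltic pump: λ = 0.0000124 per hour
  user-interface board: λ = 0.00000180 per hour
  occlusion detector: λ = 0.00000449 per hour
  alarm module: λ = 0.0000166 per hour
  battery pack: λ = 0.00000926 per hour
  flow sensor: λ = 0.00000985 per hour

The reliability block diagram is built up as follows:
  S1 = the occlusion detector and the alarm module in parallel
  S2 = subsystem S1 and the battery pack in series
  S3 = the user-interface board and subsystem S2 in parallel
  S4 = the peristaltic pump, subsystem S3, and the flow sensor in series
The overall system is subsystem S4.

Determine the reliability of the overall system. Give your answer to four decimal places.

R(peristaltic pump) = exp(−0.0000124 × 10000) = 0.883380
R(user-interface board) = exp(−0.00000180 × 10000) = 0.982161
R(occlusion detector) = exp(−0.00000449 × 10000) = 0.956093
R(alarm module) = exp(−0.0000166 × 10000) = 0.847046
R(battery pack) = exp(−0.00000926 × 10000) = 0.911558
R(flow sensor) = exp(−0.00000985 × 10000) = 0.906196
Parallel (occlusion detector and alarm module): 1 − (1 − 0.956093)(1 − 0.847046) = 0.993284
Series ([0.993284] and battery pack): 0.993284 × 0.911558 = 0.905436
Parallel (user-interface board and [0.905436]): 1 − (1 − 0.982161)(1 − 0.905436) = 0.998313
Series (peristaltic pump, [0.998313], and flow sensor): 0.883380 × 0.998313 × 0.906196 = 0.7992

0.7992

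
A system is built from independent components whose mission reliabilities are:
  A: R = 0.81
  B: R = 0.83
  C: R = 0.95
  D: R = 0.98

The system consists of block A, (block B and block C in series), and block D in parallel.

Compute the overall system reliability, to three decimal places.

0.999

Series (B and C): 0.83000 × 0.95000 = 0.78850
Parallel (A, [0.78850], and D): 1 − (1 − 0.81000)(1 − 0.78850)(1 − 0.98000) = 0.999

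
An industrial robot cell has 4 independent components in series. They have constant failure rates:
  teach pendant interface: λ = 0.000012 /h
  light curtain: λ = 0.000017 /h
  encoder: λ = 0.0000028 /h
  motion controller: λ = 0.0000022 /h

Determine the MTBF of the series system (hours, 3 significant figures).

Series of exponential components: λ_sys = Σ λ_i
λ_sys = 0.000012 + 0.000017 + 0.0000028 + 0.0000022 = 3.4000e-05 /h
MTBF = 1 / λ_sys = 29400 h

29400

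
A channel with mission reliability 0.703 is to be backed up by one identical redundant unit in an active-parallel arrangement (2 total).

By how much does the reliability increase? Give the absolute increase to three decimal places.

0.209

R_before = 0.703
R_after = 1 − (1 − 0.703)^2 = 0.912
ΔR = 0.912 − 0.703 = 0.209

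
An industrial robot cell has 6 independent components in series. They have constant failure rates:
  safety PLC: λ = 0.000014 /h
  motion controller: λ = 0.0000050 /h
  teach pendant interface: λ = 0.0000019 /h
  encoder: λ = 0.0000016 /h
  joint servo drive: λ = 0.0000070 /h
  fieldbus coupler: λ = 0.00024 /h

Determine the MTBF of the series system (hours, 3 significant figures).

Series of exponential components: λ_sys = Σ λ_i
λ_sys = 0.000014 + 0.0000050 + 0.0000019 + 0.0000016 + 0.0000070 + 0.00024 = 2.6950e-04 /h
MTBF = 1 / λ_sys = 3710 h

3710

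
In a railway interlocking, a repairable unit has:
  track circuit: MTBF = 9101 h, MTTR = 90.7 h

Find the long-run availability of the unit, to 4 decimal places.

0.9901

A(track circuit) = MTBF/(MTBF+MTTR) = 9101/(9101+90.7) = 0.9901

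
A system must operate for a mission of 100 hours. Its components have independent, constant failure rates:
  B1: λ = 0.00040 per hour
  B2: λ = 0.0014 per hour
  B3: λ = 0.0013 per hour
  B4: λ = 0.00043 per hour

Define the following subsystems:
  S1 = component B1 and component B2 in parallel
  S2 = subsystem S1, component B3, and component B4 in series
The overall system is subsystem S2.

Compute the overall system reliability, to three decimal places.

R(B1) = exp(−0.00040 × 100) = 0.96079
R(B2) = exp(−0.0014 × 100) = 0.86936
R(B3) = exp(−0.0013 × 100) = 0.87810
R(B4) = exp(−0.00043 × 100) = 0.95791
Parallel (B1 and B2): 1 − (1 − 0.96079)(1 − 0.86936) = 0.99488
Series ([0.99488], B3, and B4): 0.99488 × 0.87810 × 0.95791 = 0.837

0.837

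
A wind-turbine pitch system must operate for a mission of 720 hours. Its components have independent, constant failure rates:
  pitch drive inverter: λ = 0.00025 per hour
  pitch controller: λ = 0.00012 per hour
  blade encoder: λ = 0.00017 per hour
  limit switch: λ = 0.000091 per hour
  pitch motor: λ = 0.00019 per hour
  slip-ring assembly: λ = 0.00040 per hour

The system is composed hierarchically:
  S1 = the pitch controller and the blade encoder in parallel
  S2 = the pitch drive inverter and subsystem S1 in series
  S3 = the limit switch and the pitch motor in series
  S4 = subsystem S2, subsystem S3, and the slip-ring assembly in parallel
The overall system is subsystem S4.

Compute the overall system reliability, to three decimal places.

0.992

R(pitch drive inverter) = exp(−0.00025 × 720) = 0.83527
R(pitch controller) = exp(−0.00012 × 720) = 0.91723
R(blade encoder) = exp(−0.00017 × 720) = 0.88479
R(limit switch) = exp(−0.000091 × 720) = 0.93658
R(pitch motor) = exp(−0.00019 × 720) = 0.87214
R(slip-ring assembly) = exp(−0.00040 × 720) = 0.74976
Parallel (pitch controller and blade encoder): 1 − (1 − 0.91723)(1 − 0.88479) = 0.99046
Series (pitch drive inverter and [0.99046]): 0.83527 × 0.99046 = 0.82730
Series (limit switch and pitch motor): 0.93658 × 0.87214 = 0.81683
Parallel ([0.82730], [0.81683], and slip-ring assembly): 1 − (1 − 0.82730)(1 − 0.81683)(1 − 0.74976) = 0.992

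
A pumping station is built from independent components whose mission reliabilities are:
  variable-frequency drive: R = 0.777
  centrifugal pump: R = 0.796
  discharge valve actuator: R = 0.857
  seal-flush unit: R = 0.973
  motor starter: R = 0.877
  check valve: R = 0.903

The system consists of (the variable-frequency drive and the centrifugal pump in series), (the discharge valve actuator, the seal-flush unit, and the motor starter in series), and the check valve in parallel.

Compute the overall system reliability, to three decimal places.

Series (variable-frequency drive and centrifugal pump): 0.77700 × 0.79600 = 0.61849
Series (discharge valve actuator, seal-flush unit, and motor starter): 0.85700 × 0.97300 × 0.87700 = 0.73130
Parallel ([0.61849], [0.73130], and check valve): 1 − (1 − 0.61849)(1 − 0.73130)(1 − 0.90300) = 0.990

0.990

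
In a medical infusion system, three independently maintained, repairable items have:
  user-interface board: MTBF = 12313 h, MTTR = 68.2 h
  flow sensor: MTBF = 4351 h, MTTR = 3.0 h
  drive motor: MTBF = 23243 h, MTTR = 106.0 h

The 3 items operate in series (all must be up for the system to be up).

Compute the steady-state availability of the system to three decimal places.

0.989

A(user-interface board) = MTBF/(MTBF+MTTR) = 12313/(12313+68.2) = 0.994492
A(flow sensor) = MTBF/(MTBF+MTTR) = 4351/(4351+3.0) = 0.999311
A(drive motor) = MTBF/(MTBF+MTTR) = 23243/(23243+106.0) = 0.995460
Series availability: 0.994492 × 0.999311 × 0.995460 = 0.989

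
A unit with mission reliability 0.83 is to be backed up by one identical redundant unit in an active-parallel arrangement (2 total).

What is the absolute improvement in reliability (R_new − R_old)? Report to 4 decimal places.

0.1411

R_before = 0.83
R_after = 1 − (1 − 0.83)^2 = 0.9711
ΔR = 0.9711 − 0.83 = 0.1411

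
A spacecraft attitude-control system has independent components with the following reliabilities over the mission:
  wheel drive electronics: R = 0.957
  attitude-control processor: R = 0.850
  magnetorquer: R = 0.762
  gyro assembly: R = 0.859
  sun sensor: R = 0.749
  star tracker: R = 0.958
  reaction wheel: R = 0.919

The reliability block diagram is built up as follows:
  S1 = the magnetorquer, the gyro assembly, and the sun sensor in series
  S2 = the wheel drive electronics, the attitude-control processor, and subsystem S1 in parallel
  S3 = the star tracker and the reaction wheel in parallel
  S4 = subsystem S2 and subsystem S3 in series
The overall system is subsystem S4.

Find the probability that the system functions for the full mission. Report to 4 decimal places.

0.9933

Series (magnetorquer, gyro assembly, and sun sensor): 0.762000 × 0.859000 × 0.749000 = 0.490264
Parallel (wheel drive electronics, attitude-control processor, and [0.490264]): 1 − (1 − 0.957000)(1 − 0.850000)(1 − 0.490264) = 0.996712
Parallel (star tracker and reaction wheel): 1 − (1 − 0.958000)(1 − 0.919000) = 0.996598
Series ([0.996712] and [0.996598]): 0.996712 × 0.996598 = 0.9933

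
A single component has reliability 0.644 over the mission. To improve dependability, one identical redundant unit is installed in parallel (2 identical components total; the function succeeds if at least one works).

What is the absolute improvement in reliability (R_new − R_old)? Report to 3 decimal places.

R_before = 0.644
R_after = 1 − (1 − 0.644)^2 = 0.873
ΔR = 0.873 − 0.644 = 0.229

0.229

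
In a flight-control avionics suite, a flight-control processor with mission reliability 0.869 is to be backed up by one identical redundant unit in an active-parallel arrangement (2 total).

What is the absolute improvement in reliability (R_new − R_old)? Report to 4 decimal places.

R_before = 0.869
R_after = 1 − (1 − 0.869)^2 = 0.9828
ΔR = 0.9828 − 0.869 = 0.1138

0.1138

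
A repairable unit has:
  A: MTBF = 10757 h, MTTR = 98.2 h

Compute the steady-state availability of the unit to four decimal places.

0.9910

A(A) = MTBF/(MTBF+MTTR) = 10757/(10757+98.2) = 0.9910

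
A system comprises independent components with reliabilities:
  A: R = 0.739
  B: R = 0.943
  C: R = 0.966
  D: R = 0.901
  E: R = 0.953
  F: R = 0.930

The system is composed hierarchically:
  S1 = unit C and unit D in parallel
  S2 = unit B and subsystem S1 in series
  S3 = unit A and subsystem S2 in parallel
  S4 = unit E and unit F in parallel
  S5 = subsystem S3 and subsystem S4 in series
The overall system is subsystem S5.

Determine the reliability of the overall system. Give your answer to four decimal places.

0.9811

Parallel (C and D): 1 − (1 − 0.966000)(1 − 0.901000) = 0.996634
Series (B and [0.996634]): 0.943000 × 0.996634 = 0.939826
Parallel (A and [0.939826]): 1 − (1 − 0.739000)(1 − 0.939826) = 0.984295
Parallel (E and F): 1 − (1 − 0.953000)(1 − 0.930000) = 0.996710
Series ([0.984295] and [0.996710]): 0.984295 × 0.996710 = 0.9811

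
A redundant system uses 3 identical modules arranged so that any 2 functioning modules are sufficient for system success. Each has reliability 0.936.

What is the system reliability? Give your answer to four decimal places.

R = Σ_{i=2}^{3} C(3,i) p^i (1−p)^{3−i} with p = 0.936
C(3,2)·0.936^2·0.064^1 = 0.168210
C(3,3)·0.936^3·0.064^0 = 0.820026
Sum = 0.9882

0.9882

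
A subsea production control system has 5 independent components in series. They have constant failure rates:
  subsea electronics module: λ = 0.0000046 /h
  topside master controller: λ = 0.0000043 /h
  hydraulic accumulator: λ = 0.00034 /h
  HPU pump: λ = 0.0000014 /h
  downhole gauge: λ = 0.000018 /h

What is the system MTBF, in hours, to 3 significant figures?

2720

Series of exponential components: λ_sys = Σ λ_i
λ_sys = 0.0000046 + 0.0000043 + 0.00034 + 0.0000014 + 0.000018 = 3.6830e-04 /h
MTBF = 1 / λ_sys = 2720 h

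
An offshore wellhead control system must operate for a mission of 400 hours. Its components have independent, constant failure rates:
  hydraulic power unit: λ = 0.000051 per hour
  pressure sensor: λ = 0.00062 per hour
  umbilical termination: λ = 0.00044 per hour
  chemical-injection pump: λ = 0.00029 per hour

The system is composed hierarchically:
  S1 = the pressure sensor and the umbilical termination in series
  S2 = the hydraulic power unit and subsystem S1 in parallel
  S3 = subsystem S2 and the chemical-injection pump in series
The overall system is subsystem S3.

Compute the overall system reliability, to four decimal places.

R(hydraulic power unit) = exp(−0.000051 × 400) = 0.979807
R(pressure sensor) = exp(−0.00062 × 400) = 0.780360
R(umbilical termination) = exp(−0.00044 × 400) = 0.838618
R(chemical-injection pump) = exp(−0.00029 × 400) = 0.890475
Series (pressure sensor and umbilical termination): 0.780360 × 0.838618 = 0.654424
Parallel (hydraulic power unit and [0.654424]): 1 − (1 − 0.979807)(1 − 0.654424) = 0.993022
Series ([0.993022] and chemical-injection pump): 0.993022 × 0.890475 = 0.8843

0.8843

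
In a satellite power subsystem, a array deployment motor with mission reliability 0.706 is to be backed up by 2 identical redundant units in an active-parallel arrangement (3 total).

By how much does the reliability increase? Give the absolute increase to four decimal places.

0.2686

R_before = 0.706
R_after = 1 − (1 − 0.706)^3 = 0.9746
ΔR = 0.9746 − 0.706 = 0.2686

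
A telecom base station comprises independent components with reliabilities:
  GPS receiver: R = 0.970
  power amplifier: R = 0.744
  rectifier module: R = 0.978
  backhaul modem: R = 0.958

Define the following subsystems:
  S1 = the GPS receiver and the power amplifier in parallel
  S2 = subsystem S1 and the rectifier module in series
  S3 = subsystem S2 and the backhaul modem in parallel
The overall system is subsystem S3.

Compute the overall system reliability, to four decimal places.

Parallel (GPS receiver and power amplifier): 1 − (1 − 0.970000)(1 − 0.744000) = 0.992320
Series ([0.992320] and rectifier module): 0.992320 × 0.978000 = 0.970489
Parallel ([0.970489] and backhaul modem): 1 − (1 − 0.970489)(1 − 0.958000) = 0.9988

0.9988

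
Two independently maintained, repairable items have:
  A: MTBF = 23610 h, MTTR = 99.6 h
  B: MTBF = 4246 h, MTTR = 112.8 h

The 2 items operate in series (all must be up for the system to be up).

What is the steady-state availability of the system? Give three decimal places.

A(A) = MTBF/(MTBF+MTTR) = 23610/(23610+99.6) = 0.995799
A(B) = MTBF/(MTBF+MTTR) = 4246/(4246+112.8) = 0.974121
Series availability: 0.995799 × 0.974121 = 0.970

0.970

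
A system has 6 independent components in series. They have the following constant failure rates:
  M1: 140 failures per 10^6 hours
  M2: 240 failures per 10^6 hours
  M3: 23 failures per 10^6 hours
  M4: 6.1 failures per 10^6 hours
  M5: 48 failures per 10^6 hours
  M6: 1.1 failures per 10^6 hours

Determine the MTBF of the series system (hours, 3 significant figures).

Series of exponential components: λ_sys = Σ λ_i
λ_sys = 0.00014 + 0.00024 + 0.000023 + 0.0000061 + 0.000048 + 0.0000011 = 4.5820e-04 /h
MTBF = 1 / λ_sys = 2180 h

2180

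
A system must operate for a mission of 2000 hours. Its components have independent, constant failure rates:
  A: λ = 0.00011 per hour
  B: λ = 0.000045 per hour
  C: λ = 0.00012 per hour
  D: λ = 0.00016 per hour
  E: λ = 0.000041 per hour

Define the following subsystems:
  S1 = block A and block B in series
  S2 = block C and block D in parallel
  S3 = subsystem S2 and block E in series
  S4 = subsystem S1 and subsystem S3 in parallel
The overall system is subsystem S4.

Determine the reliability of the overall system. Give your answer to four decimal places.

R(A) = exp(−0.00011 × 2000) = 0.802519
R(B) = exp(−0.000045 × 2000) = 0.913931
R(C) = exp(−0.00012 × 2000) = 0.786628
R(D) = exp(−0.00016 × 2000) = 0.726149
R(E) = exp(−0.000041 × 2000) = 0.921272
Series (A and B): 0.802519 × 0.913931 = 0.733447
Parallel (C and D): 1 − (1 − 0.786628)(1 − 0.726149) = 0.941568
Series ([0.941568] and E): 0.941568 × 0.921272 = 0.867440
Parallel ([0.733447] and [0.867440]): 1 − (1 − 0.733447)(1 − 0.867440) = 0.9647

0.9647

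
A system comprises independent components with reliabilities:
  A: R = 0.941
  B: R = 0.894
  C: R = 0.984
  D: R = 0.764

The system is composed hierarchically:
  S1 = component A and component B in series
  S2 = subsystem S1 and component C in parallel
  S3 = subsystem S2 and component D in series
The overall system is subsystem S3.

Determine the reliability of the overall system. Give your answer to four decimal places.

Series (A and B): 0.941000 × 0.894000 = 0.841254
Parallel ([0.841254] and C): 1 − (1 − 0.841254)(1 − 0.984000) = 0.997460
Series ([0.997460] and D): 0.997460 × 0.764000 = 0.7621

0.7621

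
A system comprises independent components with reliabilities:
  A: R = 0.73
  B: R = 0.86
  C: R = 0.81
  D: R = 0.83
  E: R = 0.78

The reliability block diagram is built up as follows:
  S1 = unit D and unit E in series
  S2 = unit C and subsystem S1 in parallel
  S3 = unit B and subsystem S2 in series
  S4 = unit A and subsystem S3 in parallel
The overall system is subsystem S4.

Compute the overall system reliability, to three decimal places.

0.947

Series (D and E): 0.83000 × 0.78000 = 0.64740
Parallel (C and [0.64740]): 1 − (1 − 0.81000)(1 − 0.64740) = 0.93301
Series (B and [0.93301]): 0.86000 × 0.93301 = 0.80239
Parallel (A and [0.80239]): 1 − (1 − 0.73000)(1 − 0.80239) = 0.947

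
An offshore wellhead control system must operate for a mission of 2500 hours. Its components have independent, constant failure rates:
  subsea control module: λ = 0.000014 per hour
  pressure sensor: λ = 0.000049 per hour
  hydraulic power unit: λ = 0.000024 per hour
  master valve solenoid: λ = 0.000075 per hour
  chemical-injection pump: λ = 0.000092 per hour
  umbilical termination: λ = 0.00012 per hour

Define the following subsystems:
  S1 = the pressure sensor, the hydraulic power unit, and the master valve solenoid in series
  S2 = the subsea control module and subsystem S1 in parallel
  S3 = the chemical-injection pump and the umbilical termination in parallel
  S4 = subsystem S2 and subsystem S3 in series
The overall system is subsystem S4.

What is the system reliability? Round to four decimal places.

0.9367

R(subsea control module) = exp(−0.000014 × 2500) = 0.965605
R(pressure sensor) = exp(−0.000049 × 2500) = 0.884706
R(hydraulic power unit) = exp(−0.000024 × 2500) = 0.941765
R(master valve solenoid) = exp(−0.000075 × 2500) = 0.829029
R(chemical-injection pump) = exp(−0.000092 × 2500) = 0.794534
R(umbilical termination) = exp(−0.00012 × 2500) = 0.740818
Series (pressure sensor, hydraulic power unit, and master valve solenoid): 0.884706 × 0.941765 × 0.829029 = 0.690735
Parallel (subsea control module and [0.690735]): 1 − (1 − 0.965605)(1 − 0.690735) = 0.989363
Parallel (chemical-injection pump and umbilical termination): 1 − (1 − 0.794534)(1 − 0.740818) = 0.946747
Series ([0.989363] and [0.946747]): 0.989363 × 0.946747 = 0.9367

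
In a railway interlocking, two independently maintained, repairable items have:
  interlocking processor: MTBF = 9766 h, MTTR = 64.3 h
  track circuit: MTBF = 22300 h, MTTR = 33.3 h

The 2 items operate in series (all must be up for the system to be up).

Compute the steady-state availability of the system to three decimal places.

0.992

A(interlocking processor) = MTBF/(MTBF+MTTR) = 9766/(9766+64.3) = 0.993459
A(track circuit) = MTBF/(MTBF+MTTR) = 22300/(22300+33.3) = 0.998509
Series availability: 0.993459 × 0.998509 = 0.992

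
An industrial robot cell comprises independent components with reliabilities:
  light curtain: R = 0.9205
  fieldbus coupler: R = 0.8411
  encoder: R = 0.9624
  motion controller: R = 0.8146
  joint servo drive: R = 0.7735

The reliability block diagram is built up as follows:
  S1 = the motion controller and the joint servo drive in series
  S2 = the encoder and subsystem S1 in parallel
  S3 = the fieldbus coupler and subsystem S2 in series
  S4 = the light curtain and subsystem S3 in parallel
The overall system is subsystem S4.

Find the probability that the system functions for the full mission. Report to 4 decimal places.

0.9864

Series (motion controller and joint servo drive): 0.814600 × 0.773500 = 0.630093
Parallel (encoder and [0.630093]): 1 − (1 − 0.962400)(1 − 0.630093) = 0.986091
Series (fieldbus coupler and [0.986091]): 0.841100 × 0.986091 = 0.829401
Parallel (light curtain and [0.829401]): 1 − (1 − 0.920500)(1 − 0.829401) = 0.9864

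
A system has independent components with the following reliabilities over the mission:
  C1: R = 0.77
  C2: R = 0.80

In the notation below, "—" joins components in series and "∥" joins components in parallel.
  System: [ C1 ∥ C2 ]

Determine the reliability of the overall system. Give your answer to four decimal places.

0.9540

Parallel (C1 and C2): 1 − (1 − 0.770000)(1 − 0.800000) = 0.9540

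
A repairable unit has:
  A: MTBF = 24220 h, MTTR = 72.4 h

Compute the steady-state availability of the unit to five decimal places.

A(A) = MTBF/(MTBF+MTTR) = 24220/(24220+72.4) = 0.99702

0.99702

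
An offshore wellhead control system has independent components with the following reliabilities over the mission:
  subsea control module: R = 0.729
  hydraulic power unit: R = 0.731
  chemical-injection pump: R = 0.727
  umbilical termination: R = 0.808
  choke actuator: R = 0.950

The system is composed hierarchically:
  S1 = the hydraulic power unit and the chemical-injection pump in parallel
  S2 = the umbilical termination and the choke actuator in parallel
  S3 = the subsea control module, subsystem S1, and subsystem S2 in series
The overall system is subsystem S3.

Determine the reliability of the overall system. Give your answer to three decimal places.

0.669

Parallel (hydraulic power unit and chemical-injection pump): 1 − (1 − 0.73100)(1 − 0.72700) = 0.92656
Parallel (umbilical termination and choke actuator): 1 − (1 − 0.80800)(1 − 0.95000) = 0.99040
Series (subsea control module, [0.92656], and [0.99040]): 0.72900 × 0.92656 × 0.99040 = 0.669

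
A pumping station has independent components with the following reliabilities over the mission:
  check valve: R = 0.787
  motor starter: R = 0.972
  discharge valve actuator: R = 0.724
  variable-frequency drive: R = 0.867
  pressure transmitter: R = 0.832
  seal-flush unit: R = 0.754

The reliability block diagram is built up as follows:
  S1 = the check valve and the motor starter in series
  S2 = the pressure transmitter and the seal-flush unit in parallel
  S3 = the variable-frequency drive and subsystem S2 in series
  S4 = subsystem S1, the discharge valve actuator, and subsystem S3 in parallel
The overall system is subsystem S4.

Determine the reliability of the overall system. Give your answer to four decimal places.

Series (check valve and motor starter): 0.787000 × 0.972000 = 0.764964
Parallel (pressure transmitter and seal-flush unit): 1 − (1 − 0.832000)(1 − 0.754000) = 0.958672
Series (variable-frequency drive and [0.958672]): 0.867000 × 0.958672 = 0.831169
Parallel ([0.764964], discharge valve actuator, and [0.831169]): 1 − (1 − 0.764964)(1 − 0.724000)(1 − 0.831169) = 0.9890

0.9890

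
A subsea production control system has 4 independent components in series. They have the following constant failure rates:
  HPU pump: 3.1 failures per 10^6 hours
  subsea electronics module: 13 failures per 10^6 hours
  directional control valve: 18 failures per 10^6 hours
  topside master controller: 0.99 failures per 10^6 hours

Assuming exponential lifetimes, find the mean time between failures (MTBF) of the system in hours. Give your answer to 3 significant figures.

28500

Series of exponential components: λ_sys = Σ λ_i
λ_sys = 0.0000031 + 0.000013 + 0.000018 + 0.00000099 = 3.5090e-05 /h
MTBF = 1 / λ_sys = 28500 h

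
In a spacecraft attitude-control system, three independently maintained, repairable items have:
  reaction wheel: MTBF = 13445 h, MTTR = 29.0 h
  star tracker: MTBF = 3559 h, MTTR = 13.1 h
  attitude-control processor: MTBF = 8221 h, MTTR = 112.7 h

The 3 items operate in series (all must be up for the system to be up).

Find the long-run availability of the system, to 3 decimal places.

0.981

A(reaction wheel) = MTBF/(MTBF+MTTR) = 13445/(13445+29.0) = 0.997848
A(star tracker) = MTBF/(MTBF+MTTR) = 3559/(3559+13.1) = 0.996333
A(attitude-control processor) = MTBF/(MTBF+MTTR) = 8221/(8221+112.7) = 0.986477
Series availability: 0.997848 × 0.996333 × 0.986477 = 0.981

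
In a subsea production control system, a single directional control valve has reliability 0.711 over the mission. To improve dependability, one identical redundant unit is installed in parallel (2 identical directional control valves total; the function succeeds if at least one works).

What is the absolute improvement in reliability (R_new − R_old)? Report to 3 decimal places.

0.205

R_before = 0.711
R_after = 1 − (1 − 0.711)^2 = 0.916
ΔR = 0.916 − 0.711 = 0.205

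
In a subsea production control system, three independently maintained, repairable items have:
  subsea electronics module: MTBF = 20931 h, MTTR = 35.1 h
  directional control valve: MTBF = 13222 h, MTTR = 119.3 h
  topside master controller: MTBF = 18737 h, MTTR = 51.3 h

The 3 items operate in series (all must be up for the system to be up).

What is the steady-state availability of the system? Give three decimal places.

0.987

A(subsea electronics module) = MTBF/(MTBF+MTTR) = 20931/(20931+35.1) = 0.998326
A(directional control valve) = MTBF/(MTBF+MTTR) = 13222/(13222+119.3) = 0.991058
A(topside master controller) = MTBF/(MTBF+MTTR) = 18737/(18737+51.3) = 0.997270
Series availability: 0.998326 × 0.991058 × 0.997270 = 0.987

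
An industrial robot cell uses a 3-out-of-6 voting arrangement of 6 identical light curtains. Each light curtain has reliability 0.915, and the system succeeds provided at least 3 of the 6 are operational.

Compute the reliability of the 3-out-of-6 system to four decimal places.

0.9993

R = Σ_{i=3}^{6} C(6,i) p^i (1−p)^{6−i} with p = 0.915
C(6,3)·0.915^3·0.085^3 = 0.009409
C(6,4)·0.915^4·0.085^2 = 0.075965
C(6,5)·0.915^5·0.085^1 = 0.327096
C(6,6)·0.915^6·0.085^0 = 0.586849
Sum = 0.9993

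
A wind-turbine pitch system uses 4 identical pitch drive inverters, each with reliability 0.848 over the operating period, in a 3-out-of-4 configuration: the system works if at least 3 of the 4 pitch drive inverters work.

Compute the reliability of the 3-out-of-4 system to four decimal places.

R = Σ_{i=3}^{4} C(4,i) p^i (1−p)^{4−i} with p = 0.848
C(4,3)·0.848^3·0.152^1 = 0.370759
C(4,4)·0.848^4·0.152^0 = 0.517111
Sum = 0.8879

0.8879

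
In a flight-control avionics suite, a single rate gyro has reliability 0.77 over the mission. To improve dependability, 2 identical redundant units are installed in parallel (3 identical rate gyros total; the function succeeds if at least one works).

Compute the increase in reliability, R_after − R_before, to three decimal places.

0.218

R_before = 0.77
R_after = 1 − (1 − 0.77)^3 = 0.988
ΔR = 0.988 − 0.77 = 0.218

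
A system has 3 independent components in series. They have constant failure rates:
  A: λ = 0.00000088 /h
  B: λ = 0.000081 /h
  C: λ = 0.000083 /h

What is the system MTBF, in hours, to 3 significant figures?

6070

Series of exponential components: λ_sys = Σ λ_i
λ_sys = 0.00000088 + 0.000081 + 0.000083 = 1.6488e-04 /h
MTBF = 1 / λ_sys = 6070 h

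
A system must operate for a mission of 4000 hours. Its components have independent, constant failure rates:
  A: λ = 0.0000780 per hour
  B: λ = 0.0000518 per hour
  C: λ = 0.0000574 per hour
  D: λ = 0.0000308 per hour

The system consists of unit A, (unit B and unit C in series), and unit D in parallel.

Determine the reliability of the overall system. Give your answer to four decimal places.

0.9890

R(A) = exp(−0.0000780 × 4000) = 0.731982
R(B) = exp(−0.0000518 × 4000) = 0.812857
R(C) = exp(−0.0000574 × 4000) = 0.794851
R(D) = exp(−0.0000308 × 4000) = 0.884087
Series (B and C): 0.812857 × 0.794851 = 0.646100
Parallel (A, [0.646100], and D): 1 − (1 − 0.731982)(1 − 0.646100)(1 − 0.884087) = 0.9890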